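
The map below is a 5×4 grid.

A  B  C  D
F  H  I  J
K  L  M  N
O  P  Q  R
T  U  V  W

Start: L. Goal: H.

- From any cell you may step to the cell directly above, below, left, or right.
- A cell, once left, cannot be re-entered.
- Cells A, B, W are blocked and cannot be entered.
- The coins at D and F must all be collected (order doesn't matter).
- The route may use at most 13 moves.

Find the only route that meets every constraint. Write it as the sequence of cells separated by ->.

L -> M -> I -> C -> D -> J -> N -> R -> Q -> P -> O -> K -> F -> H

The budget equals the shortest possible length, so every move has to be on a shortest route through the required cells.
Route from L: right to M, 2× up (reaching C), right to D, 3× down (reaching R), 3× left (reaching O), 2× up (reaching F), right to H — 13 moves in all.
Check: all required cells visited; 13 ≤ 13 moves.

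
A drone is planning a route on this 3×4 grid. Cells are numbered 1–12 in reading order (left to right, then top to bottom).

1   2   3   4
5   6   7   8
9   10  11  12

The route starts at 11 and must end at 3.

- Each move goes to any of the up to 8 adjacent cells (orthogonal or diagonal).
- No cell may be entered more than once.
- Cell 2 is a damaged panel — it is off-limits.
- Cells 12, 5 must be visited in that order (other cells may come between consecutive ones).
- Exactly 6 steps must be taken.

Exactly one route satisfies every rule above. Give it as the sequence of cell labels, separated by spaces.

The waypoints must appear in the order 12, 5, with no cell reused.
Route from 11: right to 12, up-left to 7, down-left to 10, up-left to 5, right to 6, up-right to 3 — 6 moves in all.
Check: order respected (12 at step 1, 5 at step 4); 6 moves as required.

11 12 7 10 5 6 3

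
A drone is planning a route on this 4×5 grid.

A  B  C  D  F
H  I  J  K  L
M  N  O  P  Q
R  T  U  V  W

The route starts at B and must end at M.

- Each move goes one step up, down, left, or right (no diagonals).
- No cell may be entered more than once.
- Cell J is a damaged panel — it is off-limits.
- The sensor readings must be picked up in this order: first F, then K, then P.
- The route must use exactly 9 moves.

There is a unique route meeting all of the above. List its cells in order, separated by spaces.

The waypoints must appear in the order F, K, P, with no cell reused.
Route from B: right 3 to F, down 1 to L, left 1 to K, down 1 to P, left 3 to M — 9 moves in all.
Check: order respected (F at step 3, K at step 5, P at step 6); 9 moves as required.

B C D F L K P O N M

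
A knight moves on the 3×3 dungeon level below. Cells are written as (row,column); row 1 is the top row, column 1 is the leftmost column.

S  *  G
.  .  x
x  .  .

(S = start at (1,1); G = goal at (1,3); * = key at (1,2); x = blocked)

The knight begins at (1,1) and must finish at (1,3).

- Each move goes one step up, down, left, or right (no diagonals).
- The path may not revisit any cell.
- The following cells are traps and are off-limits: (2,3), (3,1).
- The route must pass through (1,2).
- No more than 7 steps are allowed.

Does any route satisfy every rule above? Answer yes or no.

One route that works: (1,1) → (1,2) → (1,3).

yes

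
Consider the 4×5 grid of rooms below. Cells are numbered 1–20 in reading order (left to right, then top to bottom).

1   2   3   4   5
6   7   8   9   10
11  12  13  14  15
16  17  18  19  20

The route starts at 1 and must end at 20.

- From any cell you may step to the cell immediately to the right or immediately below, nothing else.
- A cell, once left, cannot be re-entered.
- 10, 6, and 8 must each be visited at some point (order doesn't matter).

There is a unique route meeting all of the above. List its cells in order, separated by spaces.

1 6 7 8 9 10 15 20

Moves only go right or down, so the column and row indices never decrease.
Route from 1: down to 6, 4× right (reaching 10), 2× down (reaching 20) — 7 moves in all.
Check: all required cells visited.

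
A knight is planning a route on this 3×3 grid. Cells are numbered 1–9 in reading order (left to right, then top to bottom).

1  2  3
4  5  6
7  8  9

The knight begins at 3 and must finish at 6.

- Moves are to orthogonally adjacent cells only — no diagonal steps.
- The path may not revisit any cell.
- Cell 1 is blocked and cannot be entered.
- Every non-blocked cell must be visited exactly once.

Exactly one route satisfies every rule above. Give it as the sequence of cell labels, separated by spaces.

Need to visit all 8 open cells exactly once, starting at 3 and ending at 6.
Route from 3: left to 2, down to 5, left to 4, down to 7, 2× right (reaching 9), up to 6 — 7 moves in all.
Check: all 8 open cells covered.

3 2 5 4 7 8 9 6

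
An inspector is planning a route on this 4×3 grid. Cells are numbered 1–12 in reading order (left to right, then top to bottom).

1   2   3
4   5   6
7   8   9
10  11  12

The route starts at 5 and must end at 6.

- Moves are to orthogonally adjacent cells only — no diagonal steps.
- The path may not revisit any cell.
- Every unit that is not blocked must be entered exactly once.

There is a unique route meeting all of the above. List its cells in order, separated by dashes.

5 - 8 - 9 - 12 - 11 - 10 - 7 - 4 - 1 - 2 - 3 - 6

Need to visit all 12 open cells exactly once, starting at 5 and ending at 6.
Route from 5: down 1 to 8, right 1 to 9, down 1 to 12, left 2 to 10, up 3 to 1, right 2 to 3, down 1 to 6 — 11 moves in all.
Check: all 12 open cells covered.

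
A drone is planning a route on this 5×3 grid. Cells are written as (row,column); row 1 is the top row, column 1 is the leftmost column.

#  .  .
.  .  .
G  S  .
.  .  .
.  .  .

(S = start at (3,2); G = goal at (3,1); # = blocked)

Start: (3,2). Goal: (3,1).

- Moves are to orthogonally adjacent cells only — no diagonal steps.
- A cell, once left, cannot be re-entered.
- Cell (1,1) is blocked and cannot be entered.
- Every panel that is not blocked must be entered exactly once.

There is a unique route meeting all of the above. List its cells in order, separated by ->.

Need to visit all 14 open cells exactly once, starting at (3,2) and ending at (3,1).
Cell (1,2) has only two open neighbours ((2,2) and (1,3)), so the path must pass straight through it: one of those is the cell it's entered from and the other is where it exits.
Route from (3,2): down 1 to (4,2), left 1 to (4,1), down 1 to (5,1), right 2 to (5,3), up 4 to (1,3), left 1 to (1,2), down 1 to (2,2), left 1 to (2,1), down 1 to (3,1) — 13 moves in all.
Check: all 14 open cells covered.

(3,2) -> (4,2) -> (4,1) -> (5,1) -> (5,2) -> (5,3) -> (4,3) -> (3,3) -> (2,3) -> (1,3) -> (1,2) -> (2,2) -> (2,1) -> (3,1)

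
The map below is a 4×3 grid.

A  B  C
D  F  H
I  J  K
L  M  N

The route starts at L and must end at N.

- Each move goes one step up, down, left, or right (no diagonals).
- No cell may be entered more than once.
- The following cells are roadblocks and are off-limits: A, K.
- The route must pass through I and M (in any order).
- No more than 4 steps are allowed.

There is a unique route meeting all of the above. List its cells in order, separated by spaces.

L I J M N

The budget equals the shortest possible length, so every move has to be on a shortest route through the required cells.
Route from L: up to I, right to J, down to M, right to N — 4 moves in all.
Check: all required cells visited; 4 ≤ 4 moves.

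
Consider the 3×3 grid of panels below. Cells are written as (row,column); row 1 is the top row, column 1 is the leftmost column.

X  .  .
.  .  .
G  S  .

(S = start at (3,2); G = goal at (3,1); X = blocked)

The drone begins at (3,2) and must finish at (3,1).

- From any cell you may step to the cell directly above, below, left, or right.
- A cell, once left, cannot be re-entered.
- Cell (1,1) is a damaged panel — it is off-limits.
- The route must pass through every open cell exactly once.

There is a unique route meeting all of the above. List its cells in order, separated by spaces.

Need to visit all 8 open cells exactly once, starting at (3,2) and ending at (3,1).
Route from (3,2): right 1 to (3,3), up 2 to (1,3), left 1 to (1,2), down 1 to (2,2), left 1 to (2,1), down 1 to (3,1) — 7 moves in all.
Check: all 8 open cells covered.

(3,2) (3,3) (2,3) (1,3) (1,2) (2,2) (2,1) (3,1)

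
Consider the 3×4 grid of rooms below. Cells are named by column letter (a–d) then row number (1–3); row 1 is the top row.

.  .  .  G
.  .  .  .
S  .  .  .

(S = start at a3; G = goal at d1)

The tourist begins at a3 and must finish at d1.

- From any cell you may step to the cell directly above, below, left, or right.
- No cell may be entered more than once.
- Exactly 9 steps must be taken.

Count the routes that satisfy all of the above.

Need simple routes of exactly 9 moves from a3 to d1 (Manhattan distance 5, so 2 moves are spent on a detour and 2 undoing it).
Branch systematically from the start, pruning whenever the remaining move budget drops below the Manhattan distance to d1 or differs from it in parity. Grouping the completions by first move — via a2: 7; via b3: 4 — and summing: 7 + 4 = 11.
That gives 11 routes.

11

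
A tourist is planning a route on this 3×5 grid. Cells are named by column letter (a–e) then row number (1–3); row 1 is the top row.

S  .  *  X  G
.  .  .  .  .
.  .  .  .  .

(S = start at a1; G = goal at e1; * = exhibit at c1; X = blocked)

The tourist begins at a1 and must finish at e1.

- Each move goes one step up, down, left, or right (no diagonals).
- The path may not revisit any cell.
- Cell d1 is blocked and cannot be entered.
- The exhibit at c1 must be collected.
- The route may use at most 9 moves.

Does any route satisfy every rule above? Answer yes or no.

yes

One route that works: a1 → b1 → c1 → c2 → d2 → e2 → e1.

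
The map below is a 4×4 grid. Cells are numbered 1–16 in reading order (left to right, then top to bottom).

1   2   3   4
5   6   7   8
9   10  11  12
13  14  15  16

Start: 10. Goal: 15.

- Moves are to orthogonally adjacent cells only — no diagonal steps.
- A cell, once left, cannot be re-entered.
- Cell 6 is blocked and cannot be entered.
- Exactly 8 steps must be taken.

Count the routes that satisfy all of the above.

Need simple routes of exactly 8 moves from 10 to 15 (Manhattan distance 2, so 3 moves are spent on a detour and 3 undoing it).
Enumerating: 10 9 5 1 2 3 7 11 15 | 10 11 7 3 4 8 12 16 15.
That gives 2 routes.

2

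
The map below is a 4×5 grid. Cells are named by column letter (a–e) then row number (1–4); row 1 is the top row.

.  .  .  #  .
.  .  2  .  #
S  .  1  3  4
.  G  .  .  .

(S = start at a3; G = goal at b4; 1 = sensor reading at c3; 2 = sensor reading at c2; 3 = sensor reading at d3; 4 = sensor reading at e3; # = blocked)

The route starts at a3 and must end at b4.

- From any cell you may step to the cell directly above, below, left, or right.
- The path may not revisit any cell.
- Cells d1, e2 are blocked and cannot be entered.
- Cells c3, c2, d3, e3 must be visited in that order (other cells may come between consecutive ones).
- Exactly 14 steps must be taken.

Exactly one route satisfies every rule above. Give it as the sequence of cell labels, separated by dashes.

The waypoints must appear in the order c3, c2, d3, e3, with no cell reused.
Route from a3: 2× up (reaching a1), right to b1, 2× down (reaching b3), right to c3, up to c2, right to d2, down to d3, right to e3, down to e4, 3× left (reaching b4) — 14 moves in all.
Check: order respected (1 at step 6, 2 at step 7, 3 at step 9, 4 at step 10); 14 moves as required.

a3 - a2 - a1 - b1 - b2 - b3 - c3 - c2 - d2 - d3 - e3 - e4 - d4 - c4 - b4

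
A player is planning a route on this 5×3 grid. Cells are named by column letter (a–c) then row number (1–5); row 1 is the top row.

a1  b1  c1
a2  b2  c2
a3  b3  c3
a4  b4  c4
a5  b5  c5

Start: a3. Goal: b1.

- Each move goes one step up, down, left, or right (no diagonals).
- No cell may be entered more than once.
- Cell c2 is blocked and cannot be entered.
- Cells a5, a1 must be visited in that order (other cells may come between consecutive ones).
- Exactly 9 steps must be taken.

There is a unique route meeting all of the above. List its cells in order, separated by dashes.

The waypoints must appear in the order a5, a1, with no cell reused.
Route from a3: 2× down (reaching a5), right to b5, 3× up (reaching b2), left to a2, up to a1, right to b1 — 9 moves in all.
Check: order respected (a5 at step 2, a1 at step 8); 9 moves as required.

a3 - a4 - a5 - b5 - b4 - b3 - b2 - a2 - a1 - b1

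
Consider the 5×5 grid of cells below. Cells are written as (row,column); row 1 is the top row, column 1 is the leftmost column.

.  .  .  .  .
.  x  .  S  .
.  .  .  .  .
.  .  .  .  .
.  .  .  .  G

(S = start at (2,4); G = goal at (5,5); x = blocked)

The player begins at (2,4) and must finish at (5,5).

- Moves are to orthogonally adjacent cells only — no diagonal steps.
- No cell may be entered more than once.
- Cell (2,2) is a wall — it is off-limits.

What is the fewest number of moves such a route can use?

The Manhattan distance from (2,4) to (5,5) is |2−5| + |4−5| = 4, so at least 4 moves are needed.
A route of 4 moves achieves this: (2,4) → (3,4) → (4,4) → (5,4) → (5,5).
Since 4 matches the lower bound, it is optimal.

4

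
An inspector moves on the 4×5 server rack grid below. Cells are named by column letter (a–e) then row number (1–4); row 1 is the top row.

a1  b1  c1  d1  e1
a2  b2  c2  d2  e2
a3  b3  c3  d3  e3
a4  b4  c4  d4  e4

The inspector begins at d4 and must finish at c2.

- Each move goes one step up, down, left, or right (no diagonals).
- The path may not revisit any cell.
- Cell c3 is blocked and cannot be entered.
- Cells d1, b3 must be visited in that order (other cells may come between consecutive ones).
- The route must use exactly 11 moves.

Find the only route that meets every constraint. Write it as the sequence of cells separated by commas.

The waypoints must appear in the order d1, b3, with no cell reused.
Route from d4: up 3 to d1, left 3 to a1, down 2 to a3, right 1 to b3, up 1 to b2, right 1 to c2 — 11 moves in all.
Check: order respected (d1 at step 3, b3 at step 9); 11 moves as required.

d4, d3, d2, d1, c1, b1, a1, a2, a3, b3, b2, c2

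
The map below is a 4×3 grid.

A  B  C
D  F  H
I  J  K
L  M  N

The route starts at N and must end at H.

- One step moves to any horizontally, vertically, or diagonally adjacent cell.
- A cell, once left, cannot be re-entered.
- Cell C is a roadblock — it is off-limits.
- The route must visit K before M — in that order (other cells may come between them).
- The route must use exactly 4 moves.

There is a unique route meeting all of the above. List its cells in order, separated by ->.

N -> K -> M -> J -> H

The waypoints must appear in the order K, M, with no cell reused.
Route from N: up 1 to K, down-left 1 to M, up 1 to J, up-right 1 to H — 4 moves in all.
Check: order respected (K at step 1, M at step 2); 4 moves as required.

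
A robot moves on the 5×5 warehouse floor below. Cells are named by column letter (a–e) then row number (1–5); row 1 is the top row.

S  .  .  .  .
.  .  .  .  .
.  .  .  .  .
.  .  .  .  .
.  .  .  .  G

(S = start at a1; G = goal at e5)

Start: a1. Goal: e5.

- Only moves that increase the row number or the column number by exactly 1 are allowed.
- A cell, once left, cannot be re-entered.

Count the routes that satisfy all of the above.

70

A right/down-only route from a1 to e5 makes exactly 4 down-moves and 4 right-moves in some order.
With no other constraints that would be C(8,4) = 70 routes.
That gives 70 routes.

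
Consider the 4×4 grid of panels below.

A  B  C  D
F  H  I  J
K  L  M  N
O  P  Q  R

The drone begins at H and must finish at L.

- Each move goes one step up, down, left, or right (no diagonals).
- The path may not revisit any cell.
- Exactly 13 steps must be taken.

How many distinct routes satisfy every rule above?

14

Need simple routes of exactly 13 moves from H to L (Manhattan distance 1, so 6 moves are spent on a detour and 6 undoing it).
Branch systematically from the start, pruning whenever the remaining move budget drops below the Manhattan distance to L or differs from it in parity. Grouping the completions by first move — via B: 2; via F: 8; via I: 4 (no valid completion starts via L) — and summing: 2 + 8 + 4 = 14.
That gives 14 routes.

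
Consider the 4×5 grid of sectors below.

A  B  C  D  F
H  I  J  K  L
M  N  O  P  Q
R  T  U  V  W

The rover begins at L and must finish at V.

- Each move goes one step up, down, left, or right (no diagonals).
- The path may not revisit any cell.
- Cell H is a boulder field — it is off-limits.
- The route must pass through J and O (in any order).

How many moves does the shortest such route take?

5

Any route passes through J and O in some order between L and V. Summing Manhattan distances along each leg and taking the cheapest ordering (L → J → O → V) gives a lower bound of 2 + 1 + 2 = 5 moves.
A route of 5 moves achieves this: L → K → J → O → U → V.
Since 5 matches the lower bound, it is optimal.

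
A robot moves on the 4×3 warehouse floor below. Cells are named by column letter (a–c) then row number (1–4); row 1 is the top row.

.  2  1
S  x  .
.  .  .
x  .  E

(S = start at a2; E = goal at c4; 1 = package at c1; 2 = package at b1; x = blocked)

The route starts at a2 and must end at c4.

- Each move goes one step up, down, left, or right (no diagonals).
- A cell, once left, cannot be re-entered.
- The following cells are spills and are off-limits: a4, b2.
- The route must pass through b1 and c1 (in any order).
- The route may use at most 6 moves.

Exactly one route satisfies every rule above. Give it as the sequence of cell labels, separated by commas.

The 6-move cap with required stops at b1, c1 leaves no slack for detours.
Route from a2: up to a1, 2× right (reaching c1), 3× down (reaching c4) — 6 moves in all.
Check: all required cells visited; 6 ≤ 6 moves.

a2, a1, b1, c1, c2, c3, c4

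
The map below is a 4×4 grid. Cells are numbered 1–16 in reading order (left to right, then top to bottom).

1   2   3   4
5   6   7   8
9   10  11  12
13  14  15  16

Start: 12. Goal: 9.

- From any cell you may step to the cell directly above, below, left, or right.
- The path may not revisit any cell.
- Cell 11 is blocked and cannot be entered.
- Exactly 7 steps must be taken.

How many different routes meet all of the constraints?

Need simple routes of exactly 7 moves from 12 to 9 (Manhattan distance 3, so 2 moves are spent on a detour and 2 undoing it).
Branch systematically from the start, pruning whenever the remaining move budget drops below the Manhattan distance to 9 or differs from it in parity. Grouping the completions by first move — via 8: 10; via 16: 1 — and summing: 10 + 1 = 11.
That gives 11 routes.

11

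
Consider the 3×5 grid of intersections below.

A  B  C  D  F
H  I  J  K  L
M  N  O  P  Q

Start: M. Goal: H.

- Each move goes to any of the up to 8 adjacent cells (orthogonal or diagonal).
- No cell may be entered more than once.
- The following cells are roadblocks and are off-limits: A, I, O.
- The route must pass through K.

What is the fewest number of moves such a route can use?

Any route passes through K somewhere between M and H. Summing Chebyshev distances along the two legs (M → K → H) gives a lower bound of 3 + 3 = 6 moves.
A route of 6 moves achieves this: M → N → J → K → C → B → H.
Since 6 matches the lower bound, it is optimal.

6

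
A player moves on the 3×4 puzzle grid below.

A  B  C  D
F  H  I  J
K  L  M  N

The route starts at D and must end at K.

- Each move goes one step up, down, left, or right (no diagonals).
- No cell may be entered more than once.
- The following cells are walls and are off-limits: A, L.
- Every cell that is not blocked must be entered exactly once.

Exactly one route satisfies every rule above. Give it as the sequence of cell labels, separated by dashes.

D - J - N - M - I - C - B - H - F - K

Need to visit all 10 open cells exactly once, starting at D and ending at K.
Cell N has only two open neighbours (J and M), so the path must pass straight through it: one of those is the cell it's entered from and the other is where it exits.
Route from D: down 2 to N, left 1 to M, up 2 to C, left 1 to B, down 1 to H, left 1 to F, down 1 to K — 9 moves in all.
Check: all 10 open cells covered.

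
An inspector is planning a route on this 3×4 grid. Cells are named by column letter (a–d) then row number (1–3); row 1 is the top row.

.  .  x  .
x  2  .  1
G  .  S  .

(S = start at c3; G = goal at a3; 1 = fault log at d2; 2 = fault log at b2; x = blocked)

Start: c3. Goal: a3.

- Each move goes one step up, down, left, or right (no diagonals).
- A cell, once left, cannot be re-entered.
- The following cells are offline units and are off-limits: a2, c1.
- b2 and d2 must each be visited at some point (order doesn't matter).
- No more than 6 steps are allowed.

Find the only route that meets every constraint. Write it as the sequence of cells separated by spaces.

c3 d3 d2 c2 b2 b3 a3

Any route must reach b2 and d2 and still end at a3 within 6 moves, so the order of the required stops is forced.
Route from c3: right 1 to d3, up 1 to d2, left 2 to b2, down 1 to b3, left 1 to a3 — 6 moves in all.
Check: all required cells visited; 6 ≤ 6 moves.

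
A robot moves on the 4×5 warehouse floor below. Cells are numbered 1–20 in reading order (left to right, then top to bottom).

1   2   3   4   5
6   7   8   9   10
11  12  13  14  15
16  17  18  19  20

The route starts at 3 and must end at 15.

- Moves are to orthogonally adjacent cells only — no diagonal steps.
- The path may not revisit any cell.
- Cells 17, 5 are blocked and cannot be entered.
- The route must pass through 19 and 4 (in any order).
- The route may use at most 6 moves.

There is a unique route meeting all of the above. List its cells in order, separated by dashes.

Any route must reach 19 and 4 and still end at 15 within 6 moves, so the order of the required stops is forced.
Route from 3: right 1 to 4, down 3 to 19, right 1 to 20, up 1 to 15 — 6 moves in all.
Check: all required cells visited; 6 ≤ 6 moves.

3 - 4 - 9 - 14 - 19 - 20 - 15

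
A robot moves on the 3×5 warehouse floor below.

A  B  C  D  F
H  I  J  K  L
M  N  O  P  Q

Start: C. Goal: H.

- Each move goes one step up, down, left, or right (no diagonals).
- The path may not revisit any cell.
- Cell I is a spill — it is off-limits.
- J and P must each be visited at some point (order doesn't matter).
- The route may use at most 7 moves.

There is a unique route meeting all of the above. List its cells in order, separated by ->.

C -> J -> K -> P -> O -> N -> M -> H

The budget equals the shortest possible length, so every move has to be on a shortest route through the required cells.
Route from C: down 1 to J, right 1 to K, down 1 to P, left 3 to M, up 1 to H — 7 moves in all.
Check: all required cells visited; 7 ≤ 7 moves.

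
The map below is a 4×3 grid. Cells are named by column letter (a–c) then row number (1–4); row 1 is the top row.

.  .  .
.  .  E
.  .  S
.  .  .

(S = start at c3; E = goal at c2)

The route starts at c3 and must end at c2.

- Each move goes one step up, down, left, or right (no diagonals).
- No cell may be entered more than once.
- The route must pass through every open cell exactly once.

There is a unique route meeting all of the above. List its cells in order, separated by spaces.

Need to visit all 12 open cells exactly once, starting at c3 and ending at c2.
Cell c4 has only two open neighbours (c3 and b4), so the path must pass straight through it: one of those is the cell it's entered from and the other is where it exits.
Route from c3: down 1 to c4, left 2 to a4, up 1 to a3, right 1 to b3, up 1 to b2, left 1 to a2, up 1 to a1, right 2 to c1, down 1 to c2 — 11 moves in all.
Check: all 12 open cells covered.

c3 c4 b4 a4 a3 b3 b2 a2 a1 b1 c1 c2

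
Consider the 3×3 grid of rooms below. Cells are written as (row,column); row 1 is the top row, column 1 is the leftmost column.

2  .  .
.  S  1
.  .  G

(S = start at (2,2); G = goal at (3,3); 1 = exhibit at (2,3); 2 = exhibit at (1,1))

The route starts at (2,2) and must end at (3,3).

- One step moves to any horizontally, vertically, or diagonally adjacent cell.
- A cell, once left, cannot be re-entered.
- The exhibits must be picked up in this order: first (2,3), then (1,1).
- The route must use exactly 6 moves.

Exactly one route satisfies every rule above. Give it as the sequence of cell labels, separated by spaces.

The waypoints must appear in the order (2,3), (1,1), with no cell reused.
Route from (2,2): right 1 to (2,3), up-left 1 to (1,2), left 1 to (1,1), down 1 to (2,1), down-right 1 to (3,2), right 1 to (3,3) — 6 moves in all.
Check: order respected (1 at step 1, 2 at step 3); 6 moves as required.

(2,2) (2,3) (1,2) (1,1) (2,1) (3,2) (3,3)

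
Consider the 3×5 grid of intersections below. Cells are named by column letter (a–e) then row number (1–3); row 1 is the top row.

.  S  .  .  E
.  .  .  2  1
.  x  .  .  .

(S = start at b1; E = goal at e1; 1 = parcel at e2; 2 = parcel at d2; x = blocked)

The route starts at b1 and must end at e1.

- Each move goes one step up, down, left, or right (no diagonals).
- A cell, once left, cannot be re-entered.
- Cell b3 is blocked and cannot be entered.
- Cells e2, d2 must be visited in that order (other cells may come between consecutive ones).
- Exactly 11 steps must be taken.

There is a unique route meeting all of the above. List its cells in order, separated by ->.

b1 -> a1 -> a2 -> b2 -> c2 -> c3 -> d3 -> e3 -> e2 -> d2 -> d1 -> e1

The waypoints must appear in the order e2, d2, with no cell reused.
Route from b1: left to a1, down to a2, 2× right (reaching c2), down to c3, 2× right (reaching e3), up to e2, left to d2, up to d1, right to e1 — 11 moves in all.
Check: order respected (1 at step 8, 2 at step 9); 11 moves as required.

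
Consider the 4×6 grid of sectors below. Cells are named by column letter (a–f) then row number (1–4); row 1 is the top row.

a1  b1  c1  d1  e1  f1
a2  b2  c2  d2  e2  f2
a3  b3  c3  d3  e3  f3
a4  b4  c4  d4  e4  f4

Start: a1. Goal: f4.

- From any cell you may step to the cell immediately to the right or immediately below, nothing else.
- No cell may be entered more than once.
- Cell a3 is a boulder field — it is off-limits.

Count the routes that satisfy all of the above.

A right/down-only route from a1 to f4 makes exactly 3 down-moves and 5 right-moves in some order.
With no other constraints that would be C(8,3) = 56 routes.
Subtract routes through each blocked cell (inclusion–exclusion for overlaps): − through a3: 6 → 50.
That gives 50 routes.

50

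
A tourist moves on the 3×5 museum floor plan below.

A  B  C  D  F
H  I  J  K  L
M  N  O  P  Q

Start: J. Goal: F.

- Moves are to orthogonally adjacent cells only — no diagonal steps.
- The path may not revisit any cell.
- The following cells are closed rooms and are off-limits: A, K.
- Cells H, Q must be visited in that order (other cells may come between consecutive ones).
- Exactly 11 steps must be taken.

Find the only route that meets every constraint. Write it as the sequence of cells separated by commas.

J, C, B, I, H, M, N, O, P, Q, L, F

The waypoints must appear in the order H, Q, with no cell reused.
Route from J: up 1 to C, left 1 to B, down 1 to I, left 1 to H, down 1 to M, right 4 to Q, up 2 to F — 11 moves in all.
Check: order respected (H at step 4, Q at step 9); 11 moves as required.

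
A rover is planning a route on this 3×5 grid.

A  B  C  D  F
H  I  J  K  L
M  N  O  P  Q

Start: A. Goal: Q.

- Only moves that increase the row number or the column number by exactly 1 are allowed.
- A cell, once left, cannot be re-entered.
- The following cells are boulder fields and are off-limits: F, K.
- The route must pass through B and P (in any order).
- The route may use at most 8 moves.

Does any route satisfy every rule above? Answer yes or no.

yes

One route that works: A → B → I → N → O → P → Q.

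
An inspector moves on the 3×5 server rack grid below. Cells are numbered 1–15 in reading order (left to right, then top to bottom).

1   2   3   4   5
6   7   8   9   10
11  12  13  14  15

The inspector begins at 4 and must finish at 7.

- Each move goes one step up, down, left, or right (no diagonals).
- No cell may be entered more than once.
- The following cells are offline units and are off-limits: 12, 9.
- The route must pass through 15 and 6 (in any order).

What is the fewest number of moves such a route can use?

Any route passes through 15 and 6 in some order between 4 and 7. Summing Manhattan distances along each leg and taking the cheapest ordering (4 → 15 → 6 → 7) gives a lower bound of 3 + 5 + 1 = 9 moves.
The shortest route satisfying every rule uses 11 moves: 4 → 5 → 10 → 15 → 14 → 13 → 8 → 3 → 2 → 1 → 6 → 7.
The no-revisit rule (legs can't share cells) pushes the minimum above the 9-move bound; an exhaustive check rules out every length from 9 to 10, leaving 11 as the minimum.

11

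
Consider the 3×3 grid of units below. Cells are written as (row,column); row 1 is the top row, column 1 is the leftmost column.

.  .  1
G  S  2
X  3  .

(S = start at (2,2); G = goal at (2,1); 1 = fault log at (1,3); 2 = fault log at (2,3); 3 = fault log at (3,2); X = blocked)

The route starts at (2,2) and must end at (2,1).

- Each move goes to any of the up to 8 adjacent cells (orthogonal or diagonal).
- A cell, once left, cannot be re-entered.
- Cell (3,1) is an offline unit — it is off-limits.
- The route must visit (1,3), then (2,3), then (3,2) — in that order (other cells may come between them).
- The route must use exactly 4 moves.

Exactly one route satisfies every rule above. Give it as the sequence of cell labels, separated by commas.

(2,2), (1,3), (2,3), (3,2), (2,1)

The waypoints must appear in the order (1,3), (2,3), (3,2), with no cell reused.
Route from (2,2): up-right 1 to (1,3), down 1 to (2,3), down-left 1 to (3,2), up-left 1 to (2,1) — 4 moves in all.
Check: order respected (1 at step 1, 2 at step 2, 3 at step 3); 4 moves as required.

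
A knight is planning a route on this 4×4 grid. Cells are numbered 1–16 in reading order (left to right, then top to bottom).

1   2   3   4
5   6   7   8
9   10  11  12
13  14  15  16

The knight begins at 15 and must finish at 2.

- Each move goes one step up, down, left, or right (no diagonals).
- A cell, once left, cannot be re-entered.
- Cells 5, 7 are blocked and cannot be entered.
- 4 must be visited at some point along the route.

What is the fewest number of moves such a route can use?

6

Any route passes through 4 somewhere between 15 and 2. Summing Manhattan distances along the two legs (15 → 4 → 2) gives a lower bound of 4 + 2 = 6 moves.
A route of 6 moves achieves this: 15 → 11 → 12 → 8 → 4 → 3 → 2.
Since 6 matches the lower bound, it is optimal.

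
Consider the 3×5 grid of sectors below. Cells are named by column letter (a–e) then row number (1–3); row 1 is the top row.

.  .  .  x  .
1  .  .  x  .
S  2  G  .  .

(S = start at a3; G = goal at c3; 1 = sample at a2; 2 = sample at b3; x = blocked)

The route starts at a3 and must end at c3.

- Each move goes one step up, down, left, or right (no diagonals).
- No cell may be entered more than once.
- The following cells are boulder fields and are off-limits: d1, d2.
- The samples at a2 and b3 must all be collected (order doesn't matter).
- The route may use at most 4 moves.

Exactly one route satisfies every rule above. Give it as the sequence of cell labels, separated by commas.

Any route must reach a2 and b3 and still end at c3 within 4 moves, so the order of the required stops is forced.
Route from a3: up 1 to a2, right 1 to b2, down 1 to b3, right 1 to c3 — 4 moves in all.
Check: all required cells visited; 4 ≤ 4 moves.

a3, a2, b2, b3, c3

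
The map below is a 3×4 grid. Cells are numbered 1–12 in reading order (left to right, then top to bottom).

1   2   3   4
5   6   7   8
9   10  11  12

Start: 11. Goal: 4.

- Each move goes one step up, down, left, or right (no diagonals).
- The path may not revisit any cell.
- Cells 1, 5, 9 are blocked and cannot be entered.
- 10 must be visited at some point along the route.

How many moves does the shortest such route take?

5

Any route passes through 10 somewhere between 11 and 4. Summing Manhattan distances along the two legs (11 → 10 → 4) gives a lower bound of 1 + 4 = 5 moves.
A route of 5 moves achieves this: 11 → 10 → 6 → 2 → 3 → 4.
Since 5 matches the lower bound, it is optimal.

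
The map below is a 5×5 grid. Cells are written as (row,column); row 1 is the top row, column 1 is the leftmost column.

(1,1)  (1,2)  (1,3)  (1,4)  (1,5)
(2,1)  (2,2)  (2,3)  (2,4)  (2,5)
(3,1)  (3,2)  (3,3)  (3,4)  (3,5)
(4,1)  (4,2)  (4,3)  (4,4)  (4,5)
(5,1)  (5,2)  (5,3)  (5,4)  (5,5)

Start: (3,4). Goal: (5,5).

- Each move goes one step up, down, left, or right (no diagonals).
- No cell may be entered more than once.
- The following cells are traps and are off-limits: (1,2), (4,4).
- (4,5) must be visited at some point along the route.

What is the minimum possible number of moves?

Any route passes through (4,5) somewhere between (3,4) and (5,5). Summing Manhattan distances along the two legs ((3,4) → (4,5) → (5,5)) gives a lower bound of 2 + 1 = 3 moves.
A route of 3 moves achieves this: (3,4) → (3,5) → (4,5) → (5,5).
Since 3 matches the lower bound, it is optimal.

3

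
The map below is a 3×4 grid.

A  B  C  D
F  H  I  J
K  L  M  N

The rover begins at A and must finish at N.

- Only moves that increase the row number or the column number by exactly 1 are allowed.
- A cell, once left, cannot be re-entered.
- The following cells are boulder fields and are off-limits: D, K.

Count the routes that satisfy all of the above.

8

A right/down-only route from A to N makes exactly 2 down-moves and 3 right-moves in some order.
With no other constraints that would be C(5,2) = 10 routes.
Subtract routes through each blocked cell (inclusion–exclusion for overlaps): − through D: 1 − through K: 1 → 8.
That gives 8 routes.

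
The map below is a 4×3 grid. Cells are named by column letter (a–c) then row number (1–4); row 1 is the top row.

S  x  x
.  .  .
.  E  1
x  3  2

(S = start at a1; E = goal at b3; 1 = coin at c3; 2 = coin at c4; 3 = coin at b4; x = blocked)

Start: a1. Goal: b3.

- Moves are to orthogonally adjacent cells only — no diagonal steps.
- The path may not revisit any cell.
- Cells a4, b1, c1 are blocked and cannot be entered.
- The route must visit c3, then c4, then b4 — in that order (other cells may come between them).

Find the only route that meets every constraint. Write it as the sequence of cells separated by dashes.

a1 - a2 - b2 - c2 - c3 - c4 - b4 - b3

The waypoints must appear in the order c3, c4, b4, with no cell reused.
Route from a1: down 1 to a2, right 2 to c2, down 2 to c4, left 1 to b4, up 1 to b3 — 7 moves in all.
Check: order respected (1 at step 4, 2 at step 5, 3 at step 6).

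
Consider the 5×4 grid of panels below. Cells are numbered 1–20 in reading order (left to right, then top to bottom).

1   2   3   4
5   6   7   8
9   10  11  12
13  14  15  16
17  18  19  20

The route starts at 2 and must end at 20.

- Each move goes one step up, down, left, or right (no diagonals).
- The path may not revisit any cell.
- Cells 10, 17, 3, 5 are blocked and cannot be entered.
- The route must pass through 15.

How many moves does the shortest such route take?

6

Any route passes through 15 somewhere between 2 and 20. Summing Manhattan distances along the two legs (2 → 15 → 20) gives a lower bound of 4 + 2 = 6 moves.
A route of 6 moves achieves this: 2 → 6 → 7 → 11 → 15 → 19 → 20.
Since 6 matches the lower bound, it is optimal.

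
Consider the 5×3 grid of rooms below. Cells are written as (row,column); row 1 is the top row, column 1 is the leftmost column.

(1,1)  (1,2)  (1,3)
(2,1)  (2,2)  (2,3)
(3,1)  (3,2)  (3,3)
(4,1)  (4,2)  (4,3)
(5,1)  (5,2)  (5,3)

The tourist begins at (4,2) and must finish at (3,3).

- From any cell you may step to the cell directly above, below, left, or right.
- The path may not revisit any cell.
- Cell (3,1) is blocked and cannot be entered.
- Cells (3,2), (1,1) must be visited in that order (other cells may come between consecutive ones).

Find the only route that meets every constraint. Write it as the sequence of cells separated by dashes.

(4,2) - (3,2) - (2,2) - (2,1) - (1,1) - (1,2) - (1,3) - (2,3) - (3,3)

The waypoints must appear in the order (3,2), (1,1), with no cell reused.
Route from (4,2): 2× up (reaching (2,2)), left to (2,1), up to (1,1), 2× right (reaching (1,3)), 2× down (reaching (3,3)) — 8 moves in all.
Check: order respected ((3,2) at step 1, (1,1) at step 4).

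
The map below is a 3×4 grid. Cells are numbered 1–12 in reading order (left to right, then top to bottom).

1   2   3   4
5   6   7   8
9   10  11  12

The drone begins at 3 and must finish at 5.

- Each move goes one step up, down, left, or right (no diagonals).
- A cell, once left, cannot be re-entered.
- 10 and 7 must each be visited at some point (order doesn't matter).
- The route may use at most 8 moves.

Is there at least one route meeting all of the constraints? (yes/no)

yes

One route that works: 3 → 7 → 11 → 10 → 6 → 5.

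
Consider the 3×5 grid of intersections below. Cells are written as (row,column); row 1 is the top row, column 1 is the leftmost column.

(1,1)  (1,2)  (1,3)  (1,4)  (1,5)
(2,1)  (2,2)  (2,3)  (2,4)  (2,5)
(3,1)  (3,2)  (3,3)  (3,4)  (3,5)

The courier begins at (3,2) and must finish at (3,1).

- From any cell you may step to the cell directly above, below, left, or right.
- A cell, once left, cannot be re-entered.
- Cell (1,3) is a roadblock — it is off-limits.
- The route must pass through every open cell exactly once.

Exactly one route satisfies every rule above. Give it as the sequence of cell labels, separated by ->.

Need to visit all 14 open cells exactly once, starting at (3,2) and ending at (3,1).
Route from (3,2): right 3 to (3,5), up 2 to (1,5), left 1 to (1,4), down 1 to (2,4), left 2 to (2,2), up 1 to (1,2), left 1 to (1,1), down 2 to (3,1) — 13 moves in all.
Check: all 14 open cells covered.

(3,2) -> (3,3) -> (3,4) -> (3,5) -> (2,5) -> (1,5) -> (1,4) -> (2,4) -> (2,3) -> (2,2) -> (1,2) -> (1,1) -> (2,1) -> (3,1)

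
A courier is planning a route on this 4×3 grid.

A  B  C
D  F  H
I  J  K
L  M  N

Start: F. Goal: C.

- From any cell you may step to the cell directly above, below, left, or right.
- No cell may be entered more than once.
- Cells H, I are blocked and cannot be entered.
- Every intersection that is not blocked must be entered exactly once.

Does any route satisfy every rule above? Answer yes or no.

Cell L has only one open neighbour but is neither the start nor the goal, so a Hamiltonian route would have to both enter and leave it through the same neighbour — impossible without revisiting.

no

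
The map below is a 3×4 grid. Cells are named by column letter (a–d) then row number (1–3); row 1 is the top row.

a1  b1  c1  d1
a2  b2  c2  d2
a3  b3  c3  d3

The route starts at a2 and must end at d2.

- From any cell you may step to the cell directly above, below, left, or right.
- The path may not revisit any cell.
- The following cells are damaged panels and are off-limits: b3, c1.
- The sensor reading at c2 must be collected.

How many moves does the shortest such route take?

Any route passes through c2 somewhere between a2 and d2. Summing Manhattan distances along the two legs (a2 → c2 → d2) gives a lower bound of 2 + 1 = 3 moves.
A route of 3 moves achieves this: a2 → b2 → c2 → d2.
Since 3 matches the lower bound, it is optimal.

3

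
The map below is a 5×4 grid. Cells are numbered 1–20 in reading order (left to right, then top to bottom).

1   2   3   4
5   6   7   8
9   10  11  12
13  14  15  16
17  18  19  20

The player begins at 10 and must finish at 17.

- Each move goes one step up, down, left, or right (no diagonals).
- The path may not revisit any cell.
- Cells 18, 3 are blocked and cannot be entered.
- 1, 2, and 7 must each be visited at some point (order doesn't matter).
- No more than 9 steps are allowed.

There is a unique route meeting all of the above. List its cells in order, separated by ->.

The budget equals the shortest possible length, so every move has to be on a shortest route through the required cells.
Route from 10: right 1 to 11, up 1 to 7, left 1 to 6, up 1 to 2, left 1 to 1, down 4 to 17 — 9 moves in all.
Check: all required cells visited; 9 ≤ 9 moves.

10 -> 11 -> 7 -> 6 -> 2 -> 1 -> 5 -> 9 -> 13 -> 17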